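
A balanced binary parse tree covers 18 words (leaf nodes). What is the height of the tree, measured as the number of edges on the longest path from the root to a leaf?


In a balanced binary tree with n leaves the deepest leaf is ceil(log2(n)) edges below the root.
log2(18) = 4.1699
ceil(4.1699) = 5
height (edges) = 5

5


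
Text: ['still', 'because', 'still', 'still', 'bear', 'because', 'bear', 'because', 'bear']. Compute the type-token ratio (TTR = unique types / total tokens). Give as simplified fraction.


Tokens: 9
Unique types: ('bear', 'because', 'still') = 3
TTR = 3/9
Simplify: divide both by 3 -> 1/3
TTR = 1/3

1/3


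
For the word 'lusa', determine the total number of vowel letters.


Scanning each character of 'lusa':
  Position 1: 'l' -> consonant (running count: 0)
  Position 2: 'u' -> vowel (running count: 1)
  Position 3: 's' -> consonant (running count: 1)
  Position 4: 'a' -> vowel (running count: 2)
Total vowels: 2

2


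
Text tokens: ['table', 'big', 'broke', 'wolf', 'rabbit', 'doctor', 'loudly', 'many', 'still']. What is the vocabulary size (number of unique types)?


Listing all tokens and tracking unique types:
  Token 1: 'table' -> NEW (unique so far: 1)
  Token 2: 'big' -> NEW (unique so far: 2)
  Token 3: 'broke' -> NEW (unique so far: 3)
  Token 4: 'wolf' -> NEW (unique so far: 4)
  Token 5: 'rabbit' -> NEW (unique so far: 5)
  Token 6: 'doctor' -> NEW (unique so far: 6)
  Token 7: 'loudly' -> NEW (unique so far: 7)
  Token 8: 'many' -> NEW (unique so far: 8)
  Token 9: 'still' -> NEW (unique so far: 9)
Unique types: ('big', 'broke', 'doctor', 'loudly', 'many', 'rabbit', 'still', 'table', 'wolf')
Vocabulary size: 9

9


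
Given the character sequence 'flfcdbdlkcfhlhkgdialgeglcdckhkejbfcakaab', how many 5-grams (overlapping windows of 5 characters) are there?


String 'flfcdbdlkcfhlhkgdialgeglcdckhkejbfcakaab' has length L = 40.
Number of overlapping n-grams = L - n + 1
Substituting: 40 - 5 + 1 = 36

36


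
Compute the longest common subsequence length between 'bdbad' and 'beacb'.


DP table for LCS of 'bdbad' and 'beacb':
       b  e  a  c  b
    0  0  0  0  0  0
  b 0  1  1  1  1  1
  d 0  1  1  1  1  1
  b 0  1  1  1  1  2
  a 0  1  1  2  2  2
  d 0  1  1  2  2  2
LCS: 'bb'
LCS length = 2

2


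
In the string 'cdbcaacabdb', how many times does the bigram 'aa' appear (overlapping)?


Scanning 'cdbcaacabdb' for bigram 'aa':
  Position 0: 'cd' -> no
  Position 1: 'db' -> no
  Position 2: 'bc' -> no
  Position 3: 'ca' -> no
  Position 4: 'aa' -> MATCH
  Position 5: 'ac' -> no
  Position 6: 'ca' -> no
  Position 7: 'ab' -> no
  Position 8: 'bd' -> no
  Position 9: 'db' -> no
Total matches: 1

1


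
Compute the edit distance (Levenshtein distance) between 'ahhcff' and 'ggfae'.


Building DP table for s1='ahhcff' (len 6) and s2='ggfae' (len 5):
       g  g  f  a  e
    0  1  2  3  4  5
  a 1  1  2  3  3  4
  h 2  2  2  3  4  4
  h 3  3  3  3  4  5
  c 4  4  4  4  4  5
  f 5  5  5  4  5  5
  f 6  6  6  5  5  6
Edit distance = dp[6][5] = 6

6


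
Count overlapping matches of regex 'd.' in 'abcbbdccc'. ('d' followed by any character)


Pattern: d. means 'd' followed by any character.
Scanning 'abcbbdccc' position-by-position:
  Pos 0: window 'ab' -> no
  Pos 1: window 'bc' -> no
  Pos 2: window 'cb' -> no
  Pos 3: window 'bb' -> no
  Pos 4: window 'bd' -> no
  Pos 5: window 'dc' -> MATCH
  Pos 6: window 'cc' -> no
  Pos 7: window 'cc' -> no
  Pos 8: window 'c' -> no
Total matches: 1

1


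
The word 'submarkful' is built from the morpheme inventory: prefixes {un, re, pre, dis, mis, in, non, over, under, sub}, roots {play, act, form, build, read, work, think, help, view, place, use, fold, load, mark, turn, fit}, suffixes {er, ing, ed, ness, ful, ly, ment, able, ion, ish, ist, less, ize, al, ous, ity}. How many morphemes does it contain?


Segmenting 'submarkful' against the inventory:
  'sub' -> prefix (morpheme 1)
  'mark' -> root (morpheme 2)
  'ful' -> suffix (morpheme 3)
Total morphemes: 3

3


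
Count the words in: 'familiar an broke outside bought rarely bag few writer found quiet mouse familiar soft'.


Counting words by splitting on spaces:
  Word 1: 'familiar'
  Word 2: 'an'
  Word 3: 'broke'
  Word 4: 'outside'
  Word 5: 'bought'
  Word 6: 'rarely'
  Word 7: 'bag'
  Word 8: 'few'
  Word 9: 'writer'
  Word 10: 'found'
  Word 11: 'quiet'
  Word 12: 'mouse'
  Word 13: 'familiar'
  Word 14: 'soft'
Total words: 14

14


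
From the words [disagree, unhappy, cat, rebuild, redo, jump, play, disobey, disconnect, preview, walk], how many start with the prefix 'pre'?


Checking each word for prefix 'pre':
  'disagree' -> no (count: 0)
  'unhappy' -> no (count: 0)
  'cat' -> no (count: 0)
  'rebuild' -> no (count: 0)
  'redo' -> no (count: 0)
  'jump' -> no (count: 0)
  'play' -> no (count: 0)
  'disobey' -> no (count: 0)
  'disconnect' -> no (count: 0)
  'preview' -> YES, starts with 'pre' (count: 1)
  'walk' -> no (count: 1)
Total with prefix 'pre': 1

1


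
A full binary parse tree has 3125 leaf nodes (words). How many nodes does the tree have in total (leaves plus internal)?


Leaf nodes (terminals): 3125
Internal nodes = n - 1 = 3125 - 1 = 3124
Total = leaves + internal = 3125 + 3124 = 6249

6249


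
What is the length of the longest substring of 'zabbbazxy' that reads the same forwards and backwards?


Scanning 'zabbbazxy' for palindromic substrings.
Substring at positions 0-6: 'zabbbaz'.
Check: reverse('zabbbaz') = 'zabbbaz' -> palindrome confirmed.
Neighbouring characters ('-' / 'x') break symmetry, so it cannot extend further.
No longer palindromic substring exists; longest length = 7

7


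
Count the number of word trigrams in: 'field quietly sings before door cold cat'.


Word trigrams from [7] words:
  Trigram 1: (field quietly sings)
  Trigram 2: (quietly sings before)
  Trigram 3: (sings before door)
  Trigram 4: (before door cold)
  Trigram 5: (door cold cat)
Total word trigrams: 7 - 2 = 5

5


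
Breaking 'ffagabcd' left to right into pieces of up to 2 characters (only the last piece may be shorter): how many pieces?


'ffagabcd' has 8 characters.
Chunking with max size 2:
  Chunk 1: 'ff' (positions 0-1)
  Chunk 2: 'ag' (positions 2-3)
  Chunk 3: 'ab' (positions 4-5)
  Chunk 4: 'cd' (positions 6-7)
Total chunks: ceil(8 / 2) = 4

4


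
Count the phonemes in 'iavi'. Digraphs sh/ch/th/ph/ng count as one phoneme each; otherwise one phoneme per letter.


Parsing 'iavi' greedily, digraphs first:
  'i' -> vowel phoneme (phonemes so far: 1)
  'a' -> vowel phoneme (phonemes so far: 2)
  'v' -> consonant phoneme (phonemes so far: 3)
  'i' -> vowel phoneme (phonemes so far: 4)
Total phonemes: 4

4


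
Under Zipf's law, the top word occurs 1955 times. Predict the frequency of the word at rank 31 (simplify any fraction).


Zipf's law: freq(rank) = f1 / rank
f1 = 1955, rank = 31
freq = 1955 / 31
GCD(1955, 31) = 1
Simplified: 1955/31

1955/31


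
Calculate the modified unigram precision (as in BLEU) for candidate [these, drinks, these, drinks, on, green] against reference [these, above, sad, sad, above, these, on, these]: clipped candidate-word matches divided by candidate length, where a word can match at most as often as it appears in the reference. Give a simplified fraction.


Reference word counts: {'above': 2, 'on': 1, 'sad': 2, 'these': 3}
Checking each candidate word (with clipping):
  'these' -> in reference (ref count 3, used 1/3) -> match (matches: 1)
  'drinks' -> not in reference -> no match (matches: 1)
  'these' -> in reference (ref count 3, used 2/3) -> match (matches: 2)
  'drinks' -> not in reference -> no match (matches: 2)
  'on' -> in reference (ref count 1, used 1/1) -> match (matches: 3)
  'green' -> not in reference -> no match (matches: 3)
Clipped matches: 3, Candidate length: 6
Precision = 3/6 = 1/2

1/2


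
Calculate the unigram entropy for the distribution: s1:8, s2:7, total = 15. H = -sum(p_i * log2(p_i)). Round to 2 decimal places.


Computing entropy H = -sum(p_i * log2(p_i)):
  s1: p = 8/15 = 0.5333, -p*log2(p) = 0.4837
  s2: p = 7/15 = 0.4667, -p*log2(p) = 0.5131
H = sum of terms = 0.9968
Rounded to 2 decimals: 1.00

1.00


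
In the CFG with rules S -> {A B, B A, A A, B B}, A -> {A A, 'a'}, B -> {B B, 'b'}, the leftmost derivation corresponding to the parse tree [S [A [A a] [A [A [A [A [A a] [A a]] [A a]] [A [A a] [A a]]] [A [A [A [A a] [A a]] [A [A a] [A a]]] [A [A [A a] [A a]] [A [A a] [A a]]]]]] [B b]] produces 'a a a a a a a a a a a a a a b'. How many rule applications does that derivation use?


Every bracketed nonterminal node [X ...] in the tree is produced by exactly one rule application.
Reading the tree off as a leftmost derivation:
  Step 1: S  =>  A B   (applied S -> A B)
  Step 2: A B  =>  A A B   (applied A -> A A)
  Step 3: A A B  =>  a A B   (applied A -> a)
  Step 4: a A B  =>  a A A B   (applied A -> A A)
  Step 5: a A A B  =>  a A A A B   (applied A -> A A)
  Step 6: a A A A B  =>  a A A A A B   (applied A -> A A)
  Step 7: a A A A A B  =>  a A A A A A B   (applied A -> A A)
  Step 8: a A A A A A B  =>  a a A A A A B   (applied A -> a)
  Step 9: a a A A A A B  =>  a a a A A A B   (applied A -> a)
  Step 10: a a a A A A B  =>  a a a a A A B   (applied A -> a)
  Step 11: a a a a A A B  =>  a a a a A A A B   (applied A -> A A)
  Step 12: a a a a A A A B  =>  a a a a a A A B   (applied A -> a)
  Step 13: a a a a a A A B  =>  a a a a a a A B   (applied A -> a)
  Step 14: a a a a a a A B  =>  a a a a a a A A B   (applied A -> A A)
  Step 15: a a a a a a A A B  =>  a a a a a a A A A B   (applied A -> A A)
  Step 16: a a a a a a A A A B  =>  a a a a a a A A A A B   (applied A -> A A)
  Step 17: a a a a a a A A A A B  =>  a a a a a a a A A A B   (applied A -> a)
  Step 18: a a a a a a a A A A B  =>  a a a a a a a a A A B   (applied A -> a)
  Step 19: a a a a a a a a A A B  =>  a a a a a a a a A A A B   (applied A -> A A)
  Step 20: a a a a a a a a A A A B  =>  a a a a a a a a a A A B   (applied A -> a)
  Step 21: a a a a a a a a a A A B  =>  a a a a a a a a a a A B   (applied A -> a)
  Step 22: a a a a a a a a a a A B  =>  a a a a a a a a a a A A B   (applied A -> A A)
  Step 23: a a a a a a a a a a A A B  =>  a a a a a a a a a a A A A B   (applied A -> A A)
  Step 24: a a a a a a a a a a A A A B  =>  a a a a a a a a a a a A A B   (applied A -> a)
  Step 25: a a a a a a a a a a a A A B  =>  a a a a a a a a a a a a A B   (applied A -> a)
  Step 26: a a a a a a a a a a a a A B  =>  a a a a a a a a a a a a A A B   (applied A -> A A)
  Step 27: a a a a a a a a a a a a A A B  =>  a a a a a a a a a a a a a A B   (applied A -> a)
  Step 28: a a a a a a a a a a a a a A B  =>  a a a a a a a a a a a a a a B   (applied A -> a)
  Step 29: a a a a a a a a a a a a a a B  =>  a a a a a a a a a a a a a a b   (applied B -> b)
Final yield: a a a a a a a a a a a a a a b
Total rewrite steps: 29

29


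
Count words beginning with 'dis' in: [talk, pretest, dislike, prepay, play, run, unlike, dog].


Checking each word for prefix 'dis':
  'talk' -> no (count: 0)
  'pretest' -> no (count: 0)
  'dislike' -> YES, starts with 'dis' (count: 1)
  'prepay' -> no (count: 1)
  'play' -> no (count: 1)
  'run' -> no (count: 1)
  'unlike' -> no (count: 1)
  'dog' -> no (count: 1)
Total with prefix 'dis': 1

1


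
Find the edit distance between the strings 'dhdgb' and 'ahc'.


Building DP table for s1='dhdgb' (len 5) and s2='ahc' (len 3):
       a  h  c
    0  1  2  3
  d 1  1  2  3
  h 2  2  1  2
  d 3  3  2  2
  g 4  4  3  3
  b 5  5  4  4
Edit distance = dp[5][3] = 4

4


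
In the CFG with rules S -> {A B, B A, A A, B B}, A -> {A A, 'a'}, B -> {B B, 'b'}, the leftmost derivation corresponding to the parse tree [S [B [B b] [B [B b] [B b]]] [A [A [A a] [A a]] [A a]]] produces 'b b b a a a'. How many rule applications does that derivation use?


Every bracketed nonterminal node [X ...] in the tree is produced by exactly one rule application.
Reading the tree off as a leftmost derivation:
  Step 1: S  =>  B A   (applied S -> B A)
  Step 2: B A  =>  B B A   (applied B -> B B)
  Step 3: B B A  =>  b B A   (applied B -> b)
  Step 4: b B A  =>  b B B A   (applied B -> B B)
  Step 5: b B B A  =>  b b B A   (applied B -> b)
  Step 6: b b B A  =>  b b b A   (applied B -> b)
  Step 7: b b b A  =>  b b b A A   (applied A -> A A)
  Step 8: b b b A A  =>  b b b A A A   (applied A -> A A)
  Step 9: b b b A A A  =>  b b b a A A   (applied A -> a)
  Step 10: b b b a A A  =>  b b b a a A   (applied A -> a)
  Step 11: b b b a a A  =>  b b b a a a   (applied A -> a)
Final yield: b b b a a a
Total rewrite steps: 11

11


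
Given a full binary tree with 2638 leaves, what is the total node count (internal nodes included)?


Leaf nodes (terminals): 2638
Internal nodes = n - 1 = 2638 - 1 = 2637
Total = leaves + internal = 2638 + 2637 = 5275

5275


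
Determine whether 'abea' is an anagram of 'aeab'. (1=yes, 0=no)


Sort characters of 'abea': 'aabe'
Sort characters of 'aeab': 'aabe'
Sorted forms match -> they ARE anagrams
Result: 1

1


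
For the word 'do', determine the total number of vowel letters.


Scanning each character of 'do':
  Position 1: 'd' -> consonant (running count: 0)
  Position 2: 'o' -> vowel (running count: 1)
Total vowels: 1

1


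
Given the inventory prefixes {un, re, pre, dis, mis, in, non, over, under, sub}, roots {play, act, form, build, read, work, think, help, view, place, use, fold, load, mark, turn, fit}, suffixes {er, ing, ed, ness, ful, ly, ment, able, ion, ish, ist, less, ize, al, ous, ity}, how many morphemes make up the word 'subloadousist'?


Segmenting 'subloadousist' against the inventory:
  'sub' -> prefix (morpheme 1)
  'load' -> root (morpheme 2)
  'ous' -> suffix (morpheme 3)
  'ist' -> suffix (morpheme 4)
Total morphemes: 4

4


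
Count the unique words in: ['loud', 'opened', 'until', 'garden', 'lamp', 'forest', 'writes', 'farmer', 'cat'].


Listing all tokens and tracking unique types:
  Token 1: 'loud' -> NEW (unique so far: 1)
  Token 2: 'opened' -> NEW (unique so far: 2)
  Token 3: 'until' -> NEW (unique so far: 3)
  Token 4: 'garden' -> NEW (unique so far: 4)
  Token 5: 'lamp' -> NEW (unique so far: 5)
  Token 6: 'forest' -> NEW (unique so far: 6)
  Token 7: 'writes' -> NEW (unique so far: 7)
  Token 8: 'farmer' -> NEW (unique so far: 8)
  Token 9: 'cat' -> NEW (unique so far: 9)
Unique types: ('cat', 'farmer', 'forest', 'garden', 'lamp', 'loud', 'opened', 'until', 'writes')
Vocabulary size: 9

9


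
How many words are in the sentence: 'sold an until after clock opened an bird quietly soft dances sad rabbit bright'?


Counting words by splitting on spaces:
  Word 1: 'sold'
  Word 2: 'an'
  Word 3: 'until'
  Word 4: 'after'
  Word 5: 'clock'
  Word 6: 'opened'
  Word 7: 'an'
  Word 8: 'bird'
  Word 9: 'quietly'
  Word 10: 'soft'
  Word 11: 'dances'
  Word 12: 'sad'
  Word 13: 'rabbit'
  Word 14: 'bright'
Total words: 14

14


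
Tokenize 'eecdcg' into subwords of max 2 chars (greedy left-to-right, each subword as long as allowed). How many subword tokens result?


'eecdcg' has 6 characters.
Chunking with max size 2:
  Chunk 1: 'ee' (positions 0-1)
  Chunk 2: 'cd' (positions 2-3)
  Chunk 3: 'cg' (positions 4-5)
Total chunks: ceil(6 / 2) = 3

3


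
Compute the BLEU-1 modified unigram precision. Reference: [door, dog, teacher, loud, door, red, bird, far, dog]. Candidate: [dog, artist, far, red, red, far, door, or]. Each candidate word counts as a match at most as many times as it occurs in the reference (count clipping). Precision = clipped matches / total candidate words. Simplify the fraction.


Reference word counts: {'bird': 1, 'dog': 2, 'door': 2, 'far': 1, 'loud': 1, 'red': 1, 'teacher': 1}
Checking each candidate word (with clipping):
  'dog' -> in reference (ref count 2, used 1/2) -> match (matches: 1)
  'artist' -> not in reference -> no match (matches: 1)
  'far' -> in reference (ref count 1, used 1/1) -> match (matches: 2)
  'red' -> in reference (ref count 1, used 1/1) -> match (matches: 3)
  'red' -> ref count 1 already used up (1/1) -> clipped, no match (matches: 3)
  'far' -> ref count 1 already used up (1/1) -> clipped, no match (matches: 3)
  'door' -> in reference (ref count 2, used 1/2) -> match (matches: 4)
  'or' -> not in reference -> no match (matches: 4)
Clipped matches: 4, Candidate length: 8
Precision = 4/8 = 1/2

1/2


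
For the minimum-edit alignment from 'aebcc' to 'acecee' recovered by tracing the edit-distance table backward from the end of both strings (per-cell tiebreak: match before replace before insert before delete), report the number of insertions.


Edit distance = 4. Backtracking from cell (5, 6) with preference match > replace > insert > delete,
then listing the resulting alignment 'aebcc' -> 'acecee' left to right:
  Step 1: keep 'a'
  Step 2: insert 'c' [insertion #1]
  Step 3: keep 'e'
  Step 4: replace b->c
  Step 5: replace c->e
  Step 6: replace c->e
Total insertions: 1

1


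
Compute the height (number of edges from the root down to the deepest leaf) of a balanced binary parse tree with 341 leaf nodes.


In a balanced binary tree with n leaves the deepest leaf is ceil(log2(n)) edges below the root.
log2(341) = 8.4136
ceil(8.4136) = 9
height (edges) = 9

9


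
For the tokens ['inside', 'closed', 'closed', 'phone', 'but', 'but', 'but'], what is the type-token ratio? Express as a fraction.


Tokens: 7
Unique types: ('but', 'closed', 'inside', 'phone') = 4
TTR = 4/7
Already in lowest terms.

4/7


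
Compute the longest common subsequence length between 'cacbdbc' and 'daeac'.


DP table for LCS of 'cacbdbc' and 'daeac':
       d  a  e  a  c
    0  0  0  0  0  0
  c 0  0  0  0  0  1
  a 0  0  1  1  1  1
  c 0  0  1  1  1  2
  b 0  0  1  1  1  2
  d 0  1  1  1  1  2
  b 0  1  1  1  1  2
  c 0  1  1  1  1  2
LCS: 'ac'
LCS length = 2

2


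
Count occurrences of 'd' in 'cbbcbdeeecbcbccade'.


Scanning 'cbbcbdeeecbcbccade' for 'd':
  Position 5: 'd' -> MATCH (count: 1)
  Position 16: 'd' -> MATCH (count: 2)
Total occurrences of 'd': 2

2


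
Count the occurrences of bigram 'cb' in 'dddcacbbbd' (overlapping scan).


Scanning 'dddcacbbbd' for bigram 'cb':
  Position 0: 'dd' -> no
  Position 1: 'dd' -> no
  Position 2: 'dc' -> no
  Position 3: 'ca' -> no
  Position 4: 'ac' -> no
  Position 5: 'cb' -> MATCH
  Position 6: 'bb' -> no
  Position 7: 'bb' -> no
  Position 8: 'bd' -> no
Total matches: 1

1


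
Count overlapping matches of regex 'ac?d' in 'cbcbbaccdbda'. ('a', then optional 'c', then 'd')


Pattern: ac?d means 'a', then optional 'c', then 'd'.
Scanning 'cbcbbaccdbda' position-by-position:
  Pos 0: window 'cbc' -> no
  Pos 1: window 'bcb' -> no
  Pos 2: window 'cbb' -> no
  Pos 3: window 'bba' -> no
  Pos 4: window 'bac' -> no
  Pos 5: window 'acc' -> no
  Pos 6: window 'ccd' -> no
  Pos 7: window 'cdb' -> no
  Pos 8: window 'dbd' -> no
  Pos 9: window 'bda' -> no
  Pos 10: window 'da' -> no
  Pos 11: window 'a' -> no
Total matches: 0

0


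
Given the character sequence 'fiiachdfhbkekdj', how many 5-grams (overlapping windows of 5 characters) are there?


String 'fiiachdfhbkekdj' has length L = 15.
Number of overlapping n-grams = L - n + 1
Substituting: 15 - 5 + 1 = 11

11


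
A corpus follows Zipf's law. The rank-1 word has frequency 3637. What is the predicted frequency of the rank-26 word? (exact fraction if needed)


Zipf's law: freq(rank) = f1 / rank
f1 = 3637, rank = 26
freq = 3637 / 26
GCD(3637, 26) = 1
Simplified: 3637/26

3637/26


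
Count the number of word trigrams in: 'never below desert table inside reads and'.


Word trigrams from [7] words:
  Trigram 1: (never below desert)
  Trigram 2: (below desert table)
  Trigram 3: (desert table inside)
  Trigram 4: (table inside reads)
  Trigram 5: (inside reads and)
Total word trigrams: 7 - 2 = 5

5


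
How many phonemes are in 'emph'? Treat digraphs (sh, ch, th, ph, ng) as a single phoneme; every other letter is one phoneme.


Parsing 'emph' greedily, digraphs first:
  'e' -> vowel phoneme (phonemes so far: 1)
  'm' -> consonant phoneme (phonemes so far: 2)
  'ph' -> digraph (1 consonant phoneme) (phonemes so far: 3)
Total phonemes: 3

3


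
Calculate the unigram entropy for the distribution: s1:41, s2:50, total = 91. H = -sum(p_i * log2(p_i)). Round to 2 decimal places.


Computing entropy H = -sum(p_i * log2(p_i)):
  s1: p = 41/91 = 0.4505, -p*log2(p) = 0.5182
  s2: p = 50/91 = 0.5495, -p*log2(p) = 0.4747
H = sum of terms = 0.9929
Rounded to 2 decimals: 0.99

0.99


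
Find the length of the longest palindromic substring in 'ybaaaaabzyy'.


Scanning 'ybaaaaabzyy' for palindromic substrings.
Substring at positions 1-7: 'baaaaab'.
Check: reverse('baaaaab') = 'baaaaab' -> palindrome confirmed.
Neighbouring characters ('y' / 'z') break symmetry, so it cannot extend further.
No longer palindromic substring exists; longest length = 7

7


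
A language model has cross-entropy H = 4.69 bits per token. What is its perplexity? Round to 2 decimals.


Perplexity formula: PP = 2^H
H = 4.69
PP = 2^4.69
Decompose: 2^4.69 = 2^4 * 2^0.69
2^4 = 16, 2^0.69 ~ 1.6132835
PP ~ 16 * 1.6132835 = 25.8125360
Rounded to 2 decimals: 25.81

25.81


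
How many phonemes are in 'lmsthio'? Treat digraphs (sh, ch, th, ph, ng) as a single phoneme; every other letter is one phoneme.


Parsing 'lmsthio' greedily, digraphs first:
  'l' -> consonant phoneme (phonemes so far: 1)
  'm' -> consonant phoneme (phonemes so far: 2)
  's' -> consonant phoneme (phonemes so far: 3)
  'th' -> digraph (1 consonant phoneme) (phonemes so far: 4)
  'i' -> vowel phoneme (phonemes so far: 5)
  'o' -> vowel phoneme (phonemes so far: 6)
Total phonemes: 6

6


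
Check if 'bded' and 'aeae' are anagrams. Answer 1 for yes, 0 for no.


Sort characters of 'bded': 'bdde'
Sort characters of 'aeae': 'aaee'
Sorted forms differ -> they are NOT anagrams
Result: 0

0


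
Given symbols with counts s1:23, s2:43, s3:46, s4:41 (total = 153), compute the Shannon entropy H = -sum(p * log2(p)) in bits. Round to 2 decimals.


Computing entropy H = -sum(p_i * log2(p_i)):
  s1: p = 23/153 = 0.1503, -p*log2(p) = 0.4110
  s2: p = 43/153 = 0.2810, -p*log2(p) = 0.5146
  s3: p = 46/153 = 0.3007, -p*log2(p) = 0.5213
  s4: p = 41/153 = 0.2680, -p*log2(p) = 0.5091
H = sum of terms = 1.9560
Rounded to 2 decimals: 1.96

1.96


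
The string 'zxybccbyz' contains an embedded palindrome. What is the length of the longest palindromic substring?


Scanning 'zxybccbyz' for palindromic substrings.
Substring at positions 2-7: 'ybccby'.
Check: reverse('ybccby') = 'ybccby' -> palindrome confirmed.
Neighbouring characters ('x' / 'z') break symmetry, so it cannot extend further.
No longer palindromic substring exists; longest length = 6

6


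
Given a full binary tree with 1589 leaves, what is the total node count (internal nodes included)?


Leaf nodes (terminals): 1589
Internal nodes = n - 1 = 1589 - 1 = 1588
Total = leaves + internal = 1589 + 1588 = 3177

3177


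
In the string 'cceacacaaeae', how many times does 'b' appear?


Scanning 'cceacacaaeae' for 'b':
  No matches found.
Total occurrences of 'b': 0

0


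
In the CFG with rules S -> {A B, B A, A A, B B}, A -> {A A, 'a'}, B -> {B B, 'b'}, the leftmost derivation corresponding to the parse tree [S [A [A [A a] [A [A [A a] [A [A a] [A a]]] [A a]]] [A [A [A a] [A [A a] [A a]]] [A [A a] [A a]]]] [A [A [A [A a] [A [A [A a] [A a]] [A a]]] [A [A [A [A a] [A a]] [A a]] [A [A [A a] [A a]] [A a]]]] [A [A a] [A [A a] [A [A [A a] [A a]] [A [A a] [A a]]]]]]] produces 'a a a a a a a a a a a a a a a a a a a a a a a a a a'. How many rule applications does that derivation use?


Every bracketed nonterminal node [X ...] in the tree is produced by exactly one rule application.
Reading the tree off as a leftmost derivation:
  Step 1: S  =>  A A   (applied S -> A A)
  Step 2: A A  =>  A A A   (applied A -> A A)
  Step 3: A A A  =>  A A A A   (applied A -> A A)
  Step 4: A A A A  =>  a A A A   (applied A -> a)
  Step 5: a A A A  =>  a A A A A   (applied A -> A A)
  Step 6: a A A A A  =>  a A A A A A   (applied A -> A A)
  Step 7: a A A A A A  =>  a a A A A A   (applied A -> a)
  Step 8: a a A A A A  =>  a a A A A A A   (applied A -> A A)
  Step 9: a a A A A A A  =>  a a a A A A A   (applied A -> a)
  Step 10: a a a A A A A  =>  a a a a A A A   (applied A -> a)
  Step 11: a a a a A A A  =>  a a a a a A A   (applied A -> a)
  Step 12: a a a a a A A  =>  a a a a a A A A   (applied A -> A A)
  Step 13: a a a a a A A A  =>  a a a a a A A A A   (applied A -> A A)
  Step 14: a a a a a A A A A  =>  a a a a a a A A A   (applied A -> a)
  Step 15: a a a a a a A A A  =>  a a a a a a A A A A   (applied A -> A A)
  Step 16: a a a a a a A A A A  =>  a a a a a a a A A A   (applied A -> a)
  Step 17: a a a a a a a A A A  =>  a a a a a a a a A A   (applied A -> a)
  Step 18: a a a a a a a a A A  =>  a a a a a a a a A A A   (applied A -> A A)
  Step 19: a a a a a a a a A A A  =>  a a a a a a a a a A A   (applied A -> a)
  Step 20: a a a a a a a a a A A  =>  a a a a a a a a a a A   (applied A -> a)
  Step 21: a a a a a a a a a a A  =>  a a a a a a a a a a A A   (applied A -> A A)
  Step 22: a a a a a a a a a a A A  =>  a a a a a a a a a a A A A   (applied A -> A A)
  Step 23: a a a a a a a a a a A A A  =>  a a a a a a a a a a A A A A   (applied A -> A A)
  Step 24: a a a a a a a a a a A A A A  =>  a a a a a a a a a a a A A A   (applied A -> a)
  Step 25: a a a a a a a a a a a A A A  =>  a a a a a a a a a a a A A A A   (applied A -> A A)
  Step 26: a a a a a a a a a a a A A A A  =>  a a a a a a a a a a a A A A A A   (applied A -> A A)
  Step 27: a a a a a a a a a a a A A A A A  =>  a a a a a a a a a a a a A A A A   (applied A -> a)
  Step 28: a a a a a a a a a a a a A A A A  =>  a a a a a a a a a a a a a A A A   (applied A -> a)
  Step 29: a a a a a a a a a a a a a A A A  =>  a a a a a a a a a a a a a a A A   (applied A -> a)
  Step 30: a a a a a a a a a a a a a a A A  =>  a a a a a a a a a a a a a a A A A   (applied A -> A A)
  Step 31: a a a a a a a a a a a a a a A A A  =>  a a a a a a a a a a a a a a A A A A   (applied A -> A A)
  Step 32: a a a a a a a a a a a a a a A A A A  =>  a a a a a a a a a a a a a a A A A A A   (applied A -> A A)
  Step 33: a a a a a a a a a a a a a a A A A A A  =>  a a a a a a a a a a a a a a a A A A A   (applied A -> a)
  Step 34: a a a a a a a a a a a a a a a A A A A  =>  a a a a a a a a a a a a a a a a A A A   (applied A -> a)
  Step 35: a a a a a a a a a a a a a a a a A A A  =>  a a a a a a a a a a a a a a a a a A A   (applied A -> a)
  Step 36: a a a a a a a a a a a a a a a a a A A  =>  a a a a a a a a a a a a a a a a a A A A   (applied A -> A A)
  Step 37: a a a a a a a a a a a a a a a a a A A A  =>  a a a a a a a a a a a a a a a a a A A A A   (applied A -> A A)
  Step 38: a a a a a a a a a a a a a a a a a A A A A  =>  a a a a a a a a a a a a a a a a a a A A A   (applied A -> a)
  Step 39: a a a a a a a a a a a a a a a a a a A A A  =>  a a a a a a a a a a a a a a a a a a a A A   (applied A -> a)
  Step 40: a a a a a a a a a a a a a a a a a a a A A  =>  a a a a a a a a a a a a a a a a a a a a A   (applied A -> a)
  Step 41: a a a a a a a a a a a a a a a a a a a a A  =>  a a a a a a a a a a a a a a a a a a a a A A   (applied A -> A A)
  Step 42: a a a a a a a a a a a a a a a a a a a a A A  =>  a a a a a a a a a a a a a a a a a a a a a A   (applied A -> a)
  Step 43: a a a a a a a a a a a a a a a a a a a a a A  =>  a a a a a a a a a a a a a a a a a a a a a A A   (applied A -> A A)
  Step 44: a a a a a a a a a a a a a a a a a a a a a A A  =>  a a a a a a a a a a a a a a a a a a a a a a A   (applied A -> a)
  Step 45: a a a a a a a a a a a a a a a a a a a a a a A  =>  a a a a a a a a a a a a a a a a a a a a a a A A   (applied A -> A A)
  Step 46: a a a a a a a a a a a a a a a a a a a a a a A A  =>  a a a a a a a a a a a a a a a a a a a a a a A A A   (applied A -> A A)
  Step 47: a a a a a a a a a a a a a a a a a a a a a a A A A  =>  a a a a a a a a a a a a a a a a a a a a a a a A A   (applied A -> a)
  Step 48: a a a a a a a a a a a a a a a a a a a a a a a A A  =>  a a a a a a a a a a a a a a a a a a a a a a a a A   (applied A -> a)
  Step 49: a a a a a a a a a a a a a a a a a a a a a a a a A  =>  a a a a a a a a a a a a a a a a a a a a a a a a A A   (applied A -> A A)
  Step 50: a a a a a a a a a a a a a a a a a a a a a a a a A A  =>  a a a a a a a a a a a a a a a a a a a a a a a a a A   (applied A -> a)
  Step 51: a a a a a a a a a a a a a a a a a a a a a a a a a A  =>  a a a a a a a a a a a a a a a a a a a a a a a a a a   (applied A -> a)
Final yield: a a a a a a a a a a a a a a a a a a a a a a a a a a
Total rewrite steps: 51

51


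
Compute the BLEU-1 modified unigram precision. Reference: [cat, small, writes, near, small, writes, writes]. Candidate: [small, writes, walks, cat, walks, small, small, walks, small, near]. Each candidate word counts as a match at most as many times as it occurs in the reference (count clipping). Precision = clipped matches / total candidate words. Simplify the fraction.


Reference word counts: {'cat': 1, 'near': 1, 'small': 2, 'writes': 3}
Checking each candidate word (with clipping):
  'small' -> in reference (ref count 2, used 1/2) -> match (matches: 1)
  'writes' -> in reference (ref count 3, used 1/3) -> match (matches: 2)
  'walks' -> not in reference -> no match (matches: 2)
  'cat' -> in reference (ref count 1, used 1/1) -> match (matches: 3)
  'walks' -> not in reference -> no match (matches: 3)
  'small' -> in reference (ref count 2, used 2/2) -> match (matches: 4)
  'small' -> ref count 2 already used up (2/2) -> clipped, no match (matches: 4)
  'walks' -> not in reference -> no match (matches: 4)
  'small' -> ref count 2 already used up (2/2) -> clipped, no match (matches: 4)
  'near' -> in reference (ref count 1, used 1/1) -> match (matches: 5)
Clipped matches: 5, Candidate length: 10
Precision = 5/10 = 1/2

1/2


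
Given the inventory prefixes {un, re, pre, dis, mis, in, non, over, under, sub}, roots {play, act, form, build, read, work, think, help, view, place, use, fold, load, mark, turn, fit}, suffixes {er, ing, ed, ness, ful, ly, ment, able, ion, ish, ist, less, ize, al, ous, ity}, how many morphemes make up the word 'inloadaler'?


Segmenting 'inloadaler' against the inventory:
  'in' -> prefix (morpheme 1)
  'load' -> root (morpheme 2)
  'al' -> suffix (morpheme 3)
  'er' -> suffix (morpheme 4)
Total morphemes: 4

4


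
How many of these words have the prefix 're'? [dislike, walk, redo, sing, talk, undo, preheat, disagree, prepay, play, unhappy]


Checking each word for prefix 're':
  'dislike' -> no (count: 0)
  'walk' -> no (count: 0)
  'redo' -> YES, starts with 're' (count: 1)
  'sing' -> no (count: 1)
  'talk' -> no (count: 1)
  'undo' -> no (count: 1)
  'preheat' -> no (count: 1)
  'disagree' -> no (count: 1)
  'prepay' -> no (count: 1)
  'play' -> no (count: 1)
  'unhappy' -> no (count: 1)
Total with prefix 're': 1

1


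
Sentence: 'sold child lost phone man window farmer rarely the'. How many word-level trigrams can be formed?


Word trigrams from [9] words:
  Trigram 1: (sold child lost)
  Trigram 2: (child lost phone)
  Trigram 3: (lost phone man)
  Trigram 4: (phone man window)
  Trigram 5: (man window farmer)
  Trigram 6: (window farmer rarely)
  Trigram 7: (farmer rarely the)
Total word trigrams: 9 - 2 = 7

7


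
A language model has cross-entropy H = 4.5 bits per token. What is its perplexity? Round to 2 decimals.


Perplexity formula: PP = 2^H
H = 4.5
PP = 2^4.5
Decompose: 2^4.5 = 2^4 * 2^0.5 = 2^4 * sqrt(2)
2^4 = 16, sqrt(2) ~ 1.4142136
PP ~ 16 * 1.4142136 = 22.6274176
Rounded to 2 decimals: 22.63

22.63


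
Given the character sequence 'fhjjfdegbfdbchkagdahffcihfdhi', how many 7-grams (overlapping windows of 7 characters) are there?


String 'fhjjfdegbfdbchkagdahffcihfdhi' has length L = 29.
Number of overlapping n-grams = L - n + 1
Substituting: 29 - 7 + 1 = 23

23


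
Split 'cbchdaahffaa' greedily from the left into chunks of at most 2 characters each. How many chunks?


'cbchdaahffaa' has 12 characters.
Chunking with max size 2:
  Chunk 1: 'cb' (positions 0-1)
  Chunk 2: 'ch' (positions 2-3)
  Chunk 3: 'da' (positions 4-5)
  Chunk 4: 'ah' (positions 6-7)
  Chunk 5: 'ff' (positions 8-9)
  Chunk 6: 'aa' (positions 10-11)
Total chunks: ceil(12 / 2) = 6

6


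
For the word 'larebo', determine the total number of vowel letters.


Scanning each character of 'larebo':
  Position 1: 'l' -> consonant (running count: 0)
  Position 2: 'a' -> vowel (running count: 1)
  Position 3: 'r' -> consonant (running count: 1)
  Position 4: 'e' -> vowel (running count: 2)
  Position 5: 'b' -> consonant (running count: 2)
  Position 6: 'o' -> vowel (running count: 3)
Total vowels: 3

3


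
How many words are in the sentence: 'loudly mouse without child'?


Counting words by splitting on spaces:
  Word 1: 'loudly'
  Word 2: 'mouse'
  Word 3: 'without'
  Word 4: 'child'
Total words: 4

4


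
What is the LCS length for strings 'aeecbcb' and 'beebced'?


DP table for LCS of 'aeecbcb' and 'beebced':
       b  e  e  b  c  e  d
    0  0  0  0  0  0  0  0
  a 0  0  0  0  0  0  0  0
  e 0  0  1  1  1  1  1  1
  e 0  0  1  2  2  2  2  2
  c 0  0  1  2  2  3  3  3
  b 0  1  1  2  3  3  3  3
  c 0  1  1  2  3  4  4  4
  b 0  1  1  2  3  4  4  4
LCS: 'eebc'
LCS length = 4

4


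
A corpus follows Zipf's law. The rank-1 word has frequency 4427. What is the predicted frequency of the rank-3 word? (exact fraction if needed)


Zipf's law: freq(rank) = f1 / rank
f1 = 4427, rank = 3
freq = 4427 / 3
GCD(4427, 3) = 1
Simplified: 4427/3

4427/3


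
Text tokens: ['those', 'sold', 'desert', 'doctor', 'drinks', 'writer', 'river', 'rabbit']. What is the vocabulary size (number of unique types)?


Listing all tokens and tracking unique types:
  Token 1: 'those' -> NEW (unique so far: 1)
  Token 2: 'sold' -> NEW (unique so far: 2)
  Token 3: 'desert' -> NEW (unique so far: 3)
  Token 4: 'doctor' -> NEW (unique so far: 4)
  Token 5: 'drinks' -> NEW (unique so far: 5)
  Token 6: 'writer' -> NEW (unique so far: 6)
  Token 7: 'river' -> NEW (unique so far: 7)
  Token 8: 'rabbit' -> NEW (unique so far: 8)
Unique types: ('desert', 'doctor', 'drinks', 'rabbit', 'river', 'sold', 'those', 'writer')
Vocabulary size: 8

8


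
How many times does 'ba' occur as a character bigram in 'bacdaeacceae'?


Scanning 'bacdaeacceae' for bigram 'ba':
  Position 0: 'ba' -> MATCH
  Position 1: 'ac' -> no
  Position 2: 'cd' -> no
  Position 3: 'da' -> no
  Position 4: 'ae' -> no
  Position 5: 'ea' -> no
  Position 6: 'ac' -> no
  Position 7: 'cc' -> no
  Position 8: 'ce' -> no
  Position 9: 'ea' -> no
  Position 10: 'ae' -> no
Total matches: 1

1


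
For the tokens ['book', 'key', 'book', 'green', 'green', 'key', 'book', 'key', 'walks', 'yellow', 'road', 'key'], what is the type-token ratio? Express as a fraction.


Tokens: 12
Unique types: ('book', 'green', 'key', 'road', 'walks', 'yellow') = 6
TTR = 6/12
Simplify: divide both by 6 -> 1/2
TTR = 1/2

1/2


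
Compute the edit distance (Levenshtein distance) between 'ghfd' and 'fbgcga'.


Building DP table for s1='ghfd' (len 4) and s2='fbgcga' (len 6):
       f  b  g  c  g  a
    0  1  2  3  4  5  6
  g 1  1  2  2  3  4  5
  h 2  2  2  3  3  4  5
  f 3  2  3  3  4  4  5
  d 4  3  3  4  4  5  5
Edit distance = dp[4][6] = 5

5


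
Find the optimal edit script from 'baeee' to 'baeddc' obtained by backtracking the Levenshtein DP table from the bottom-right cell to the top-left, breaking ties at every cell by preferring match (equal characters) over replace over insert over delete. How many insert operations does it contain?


Edit distance = 3. Backtracking from cell (5, 6) with preference match > replace > insert > delete,
then listing the resulting alignment 'baeee' -> 'baeddc' left to right:
  Step 1: keep 'b'
  Step 2: keep 'a'
  Step 3: keep 'e'
  Step 4: insert 'd' [insertion #1]
  Step 5: replace e->d
  Step 6: replace e->c
Total insertions: 1

1


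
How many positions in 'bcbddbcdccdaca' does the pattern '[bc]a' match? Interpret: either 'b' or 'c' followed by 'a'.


Pattern: [bc]a means either 'b' or 'c' followed by 'a'.
Scanning 'bcbddbcdccdaca' position-by-position:
  Pos 0: window 'bc' -> no
  Pos 1: window 'cb' -> no
  Pos 2: window 'bd' -> no
  Pos 3: window 'dd' -> no
  Pos 4: window 'db' -> no
  Pos 5: window 'bc' -> no
  Pos 6: window 'cd' -> no
  Pos 7: window 'dc' -> no
  Pos 8: window 'cc' -> no
  Pos 9: window 'cd' -> no
  Pos 10: window 'da' -> no
  Pos 11: window 'ac' -> no
  Pos 12: window 'ca' -> MATCH
  Pos 13: window 'a' -> no
Total matches: 1

1


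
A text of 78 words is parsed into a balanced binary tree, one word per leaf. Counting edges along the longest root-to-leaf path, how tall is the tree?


In a balanced binary tree with n leaves the deepest leaf is ceil(log2(n)) edges below the root.
log2(78) = 6.2854
ceil(6.2854) = 7
height (edges) = 7

7


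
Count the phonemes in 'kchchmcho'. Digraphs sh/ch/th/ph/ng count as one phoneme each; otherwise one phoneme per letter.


Parsing 'kchchmcho' greedily, digraphs first:
  'k' -> consonant phoneme (phonemes so far: 1)
  'ch' -> digraph (1 consonant phoneme) (phonemes so far: 2)
  'ch' -> digraph (1 consonant phoneme) (phonemes so far: 3)
  'm' -> consonant phoneme (phonemes so far: 4)
  'ch' -> digraph (1 consonant phoneme) (phonemes so far: 5)
  'o' -> vowel phoneme (phonemes so far: 6)
Total phonemes: 6

6


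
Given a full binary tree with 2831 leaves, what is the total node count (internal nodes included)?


Leaf nodes (terminals): 2831
Internal nodes = n - 1 = 2831 - 1 = 2830
Total = leaves + internal = 2831 + 2830 = 5661

5661


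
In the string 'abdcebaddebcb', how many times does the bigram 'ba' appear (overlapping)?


Scanning 'abdcebaddebcb' for bigram 'ba':
  Position 0: 'ab' -> no
  Position 1: 'bd' -> no
  Position 2: 'dc' -> no
  Position 3: 'ce' -> no
  Position 4: 'eb' -> no
  Position 5: 'ba' -> MATCH
  Position 6: 'ad' -> no
  Position 7: 'dd' -> no
  Position 8: 'de' -> no
  Position 9: 'eb' -> no
  Position 10: 'bc' -> no
  Position 11: 'cb' -> no
Total matches: 1

1


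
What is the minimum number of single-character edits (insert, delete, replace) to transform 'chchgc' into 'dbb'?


Building DP table for s1='chchgc' (len 6) and s2='dbb' (len 3):
       d  b  b
    0  1  2  3
  c 1  1  2  3
  h 2  2  2  3
  c 3  3  3  3
  h 4  4  4  4
  g 5  5  5  5
  c 6  6  6  6
Edit distance = dp[6][3] = 6

6


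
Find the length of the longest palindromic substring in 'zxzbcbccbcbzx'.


Scanning 'zxzbcbccbcbzx' for palindromic substrings.
Substring at positions 1-12: 'xzbcbccbcbzx'.
Check: reverse('xzbcbccbcbzx') = 'xzbcbccbcbzx' -> palindrome confirmed.
Neighbouring characters ('z' / '-') break symmetry, so it cannot extend further.
No longer palindromic substring exists; longest length = 12

12


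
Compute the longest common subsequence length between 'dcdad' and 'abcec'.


DP table for LCS of 'dcdad' and 'abcec':
       a  b  c  e  c
    0  0  0  0  0  0
  d 0  0  0  0  0  0
  c 0  0  0  1  1  1
  d 0  0  0  1  1  1
  a 0  1  1  1  1  1
  d 0  1  1  1  1  1
LCS: 'c'
LCS length = 1

1


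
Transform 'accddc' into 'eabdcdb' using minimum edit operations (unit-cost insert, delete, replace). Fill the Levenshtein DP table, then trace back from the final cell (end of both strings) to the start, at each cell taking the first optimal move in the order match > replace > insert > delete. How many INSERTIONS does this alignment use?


Edit distance = 5. Backtracking from cell (6, 7) with preference match > replace > insert > delete,
then listing the resulting alignment 'accddc' -> 'eabdcdb' left to right:
  Step 1: insert 'e' [insertion #1]
  Step 2: keep 'a'
  Step 3: replace c->b
  Step 4: replace c->d
  Step 5: replace d->c
  Step 6: keep 'd'
  Step 7: replace c->b
Total insertions: 1

1


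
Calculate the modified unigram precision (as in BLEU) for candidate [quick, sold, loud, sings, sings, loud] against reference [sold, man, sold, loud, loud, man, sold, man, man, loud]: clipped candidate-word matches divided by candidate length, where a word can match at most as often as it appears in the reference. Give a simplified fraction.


Reference word counts: {'loud': 3, 'man': 4, 'sold': 3}
Checking each candidate word (with clipping):
  'quick' -> not in reference -> no match (matches: 0)
  'sold' -> in reference (ref count 3, used 1/3) -> match (matches: 1)
  'loud' -> in reference (ref count 3, used 1/3) -> match (matches: 2)
  'sings' -> not in reference -> no match (matches: 2)
  'sings' -> not in reference -> no match (matches: 2)
  'loud' -> in reference (ref count 3, used 2/3) -> match (matches: 3)
Clipped matches: 3, Candidate length: 6
Precision = 3/6 = 1/2

1/2
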